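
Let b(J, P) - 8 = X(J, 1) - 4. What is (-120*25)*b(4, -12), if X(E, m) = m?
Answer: -15000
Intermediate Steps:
b(J, P) = 5 (b(J, P) = 8 + (1 - 4) = 8 - 3 = 5)
(-120*25)*b(4, -12) = -120*25*5 = -3000*5 = -15000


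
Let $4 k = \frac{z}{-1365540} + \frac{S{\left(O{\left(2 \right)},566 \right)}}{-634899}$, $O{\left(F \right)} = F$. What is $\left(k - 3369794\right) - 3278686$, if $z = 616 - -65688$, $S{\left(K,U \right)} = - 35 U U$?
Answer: $- \frac{160113756756864709}{24082777235} \approx -6.6485 \cdot 10^{6}$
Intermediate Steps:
$S{\left(K,U \right)} = - 35 U^{2}$
$z = 66304$ ($z = 616 + 65688 = 66304$)
$k = \frac{106034488091}{24082777235}$ ($k = \frac{\frac{66304}{-1365540} + \frac{\left(-35\right) 566^{2}}{-634899}}{4} = \frac{66304 \left(- \frac{1}{1365540}\right) + \left(-35\right) 320356 \left(- \frac{1}{634899}\right)}{4} = \frac{- \frac{16576}{341385} - - \frac{11212460}{634899}}{4} = \frac{- \frac{16576}{341385} + \frac{11212460}{634899}}{4} = \frac{1}{4} \cdot \frac{424137952364}{24082777235} = \frac{106034488091}{24082777235} \approx 4.4029$)
$\left(k - 3369794\right) - 3278686 = \left(\frac{106034488091}{24082777235} - 3369794\right) - 3278686 = - \frac{81153892195351499}{24082777235} - 3278686 = - \frac{160113756756864709}{24082777235}$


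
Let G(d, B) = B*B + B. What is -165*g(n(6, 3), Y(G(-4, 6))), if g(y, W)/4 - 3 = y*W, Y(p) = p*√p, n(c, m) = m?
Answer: -1980 - 83160*√42 ≈ -5.4092e+5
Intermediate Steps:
G(d, B) = B + B² (G(d, B) = B² + B = B + B²)
Y(p) = p^(3/2)
g(y, W) = 12 + 4*W*y (g(y, W) = 12 + 4*(y*W) = 12 + 4*(W*y) = 12 + 4*W*y)
-165*g(n(6, 3), Y(G(-4, 6))) = -165*(12 + 4*(6*(1 + 6))^(3/2)*3) = -165*(12 + 4*(6*7)^(3/2)*3) = -165*(12 + 4*42^(3/2)*3) = -165*(12 + 4*(42*√42)*3) = -165*(12 + 504*√42) = -1980 - 83160*√42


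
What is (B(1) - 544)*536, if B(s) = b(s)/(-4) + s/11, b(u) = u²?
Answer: -3208362/11 ≈ -2.9167e+5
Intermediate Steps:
B(s) = -s²/4 + s/11 (B(s) = s²/(-4) + s/11 = s²*(-¼) + s*(1/11) = -s²/4 + s/11)
(B(1) - 544)*536 = ((1/44)*1*(4 - 11*1) - 544)*536 = ((1/44)*1*(4 - 11) - 544)*536 = ((1/44)*1*(-7) - 544)*536 = (-7/44 - 544)*536 = -23943/44*536 = -3208362/11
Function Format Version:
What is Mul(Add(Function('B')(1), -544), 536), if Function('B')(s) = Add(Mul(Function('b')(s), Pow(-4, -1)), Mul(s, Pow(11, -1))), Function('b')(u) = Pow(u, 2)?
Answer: Rational(-3208362, 11) ≈ -2.9167e+5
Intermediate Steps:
Function('B')(s) = Add(Mul(Rational(-1, 4), Pow(s, 2)), Mul(Rational(1, 11), s)) (Function('B')(s) = Add(Mul(Pow(s, 2), Pow(-4, -1)), Mul(s, Pow(11, -1))) = Add(Mul(Pow(s, 2), Rational(-1, 4)), Mul(s, Rational(1, 11))) = Add(Mul(Rational(-1, 4), Pow(s, 2)), Mul(Rational(1, 11), s)))
Mul(Add(Function('B')(1), -544), 536) = Mul(Add(Mul(Rational(1, 44), 1, Add(4, Mul(-11, 1))), -544), 536) = Mul(Add(Mul(Rational(1, 44), 1, Add(4, -11)), -544), 536) = Mul(Add(Mul(Rational(1, 44), 1, -7), -544), 536) = Mul(Add(Rational(-7, 44), -544), 536) = Mul(Rational(-23943, 44), 536) = Rational(-3208362, 11)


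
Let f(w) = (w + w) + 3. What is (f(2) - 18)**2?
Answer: 121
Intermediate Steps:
f(w) = 3 + 2*w (f(w) = 2*w + 3 = 3 + 2*w)
(f(2) - 18)**2 = ((3 + 2*2) - 18)**2 = ((3 + 4) - 18)**2 = (7 - 18)**2 = (-11)**2 = 121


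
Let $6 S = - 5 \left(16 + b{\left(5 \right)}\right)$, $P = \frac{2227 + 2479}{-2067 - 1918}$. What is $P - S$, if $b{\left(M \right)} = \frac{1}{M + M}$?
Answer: $\frac{585113}{47820} \approx 12.236$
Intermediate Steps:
$b{\left(M \right)} = \frac{1}{2 M}$
$P = - \frac{4706}{3985}$ ($P = \frac{4706}{-3985} = 4706 \left(- \frac{1}{3985}\right) = - \frac{4706}{3985} \approx -1.1809$)
$S = - \frac{161}{12}$ ($S = \frac{\left(-5\right) \left(16 + \frac{1}{2 \cdot 5}\right)}{6} = \frac{\left(-5\right) \left(16 + \frac{1}{2} \cdot \frac{1}{5}\right)}{6} = \frac{\left(-5\right) \left(16 + \frac{1}{10}\right)}{6} = \frac{\left(-5\right) \frac{161}{10}}{6} = \frac{1}{6} \left(- \frac{161}{2}\right) = - \frac{161}{12} \approx -13.417$)
$P - S = - \frac{4706}{3985} - - \frac{161}{12} = - \frac{4706}{3985} + \frac{161}{12} = \frac{585113}{47820}$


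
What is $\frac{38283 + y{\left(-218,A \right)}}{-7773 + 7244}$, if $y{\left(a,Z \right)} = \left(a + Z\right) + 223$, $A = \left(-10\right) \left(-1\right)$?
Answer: $- \frac{38298}{529} \approx -72.397$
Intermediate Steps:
$A = 10$
$y{\left(a,Z \right)} = 223 + Z + a$ ($y{\left(a,Z \right)} = \left(Z + a\right) + 223 = 223 + Z + a$)
$\frac{38283 + y{\left(-218,A \right)}}{-7773 + 7244} = \frac{38283 + \left(223 + 10 - 218\right)}{-7773 + 7244} = \frac{38283 + 15}{-529} = 38298 \left(- \frac{1}{529}\right) = - \frac{38298}{529}$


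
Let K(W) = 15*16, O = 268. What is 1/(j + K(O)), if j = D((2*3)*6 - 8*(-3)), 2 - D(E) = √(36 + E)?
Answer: 121/29234 + √6/14617 ≈ 0.0043066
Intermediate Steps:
D(E) = 2 - √(36 + E)
j = 2 - 4*√6 (j = 2 - √(36 + ((2*3)*6 - 8*(-3))) = 2 - √(36 + (6*6 + 24)) = 2 - √(36 + (36 + 24)) = 2 - √(36 + 60) = 2 - √96 = 2 - 4*√6 ≈ -7.7980)
K(W) = 240
1/(j + K(O)) = 1/((2 - 4*√6) + 240) = 1/(242 - 4*√6)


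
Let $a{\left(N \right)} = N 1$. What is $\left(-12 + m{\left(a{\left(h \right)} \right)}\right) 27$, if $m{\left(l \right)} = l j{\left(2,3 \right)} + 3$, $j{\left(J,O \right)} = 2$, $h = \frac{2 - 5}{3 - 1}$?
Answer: $-324$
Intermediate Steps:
$h = - \frac{3}{2} \approx -1.5$
$a{\left(N \right)} = N$
$m{\left(l \right)} = 3 + 2 l$ ($m{\left(l \right)} = l 2 + 3 = 2 l + 3 = 3 + 2 l$)
$\left(-12 + m{\left(a{\left(h \right)} \right)}\right) 27 = \left(-12 + \left(3 + 2 \left(- \frac{3}{2}\right)\right)\right) 27 = \left(-12 + \left(3 - 3\right)\right) 27 = \left(-12 + 0\right) 27 = \left(-12\right) 27 = -324$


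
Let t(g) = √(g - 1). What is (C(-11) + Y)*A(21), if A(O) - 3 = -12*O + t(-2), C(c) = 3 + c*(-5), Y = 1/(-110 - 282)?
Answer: -5661015/392 + 22735*I*√3/392 ≈ -14441.0 + 100.45*I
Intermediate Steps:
Y = -1/392 (Y = 1/(-392) = -1/392 ≈ -0.0025510)
C(c) = 3 - 5*c
t(g) = √(-1 + g)
A(O) = 3 - 12*O + I*√3 (A(O) = 3 + (-12*O + √(-1 - 2)) = 3 + (-12*O + √(-3)) = 3 + (-12*O + I*√3) = 3 - 12*O + I*√3)
(C(-11) + Y)*A(21) = ((3 - 5*(-11)) - 1/392)*(3 - 12*21 + I*√3) = ((3 + 55) - 1/392)*(3 - 252 + I*√3) = (58 - 1/392)*(-249 + I*√3) = 22735*(-249 + I*√3)/392 = -5661015/392 + 22735*I*√3/392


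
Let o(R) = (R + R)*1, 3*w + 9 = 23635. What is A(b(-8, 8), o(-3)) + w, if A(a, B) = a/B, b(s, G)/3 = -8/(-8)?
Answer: 47249/6 ≈ 7874.8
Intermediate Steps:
w = 23626/3 (w = -3 + (1/3)*23635 = -3 + 23635/3 = 23626/3 ≈ 7875.3)
o(R) = 2*R (o(R) = (2*R)*1 = 2*R)
b(s, G) = 3 (b(s, G) = 3*(-8/(-8)) = 3*(-8*(-1/8)) = 3*1 = 3)
A(b(-8, 8), o(-3)) + w = 3/((2*(-3))) + 23626/3 = 3/(-6) + 23626/3 = 3*(-1/6) + 23626/3 = -1/2 + 23626/3 = 47249/6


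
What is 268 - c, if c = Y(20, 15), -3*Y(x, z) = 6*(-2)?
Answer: 264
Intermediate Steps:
Y(x, z) = 4 (Y(x, z) = -2*(-2) = -⅓*(-12) = 4)
c = 4
268 - c = 268 - 1*4 = 268 - 4 = 264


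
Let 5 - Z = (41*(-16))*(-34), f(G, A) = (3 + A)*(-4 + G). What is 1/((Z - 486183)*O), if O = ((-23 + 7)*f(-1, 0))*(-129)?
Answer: 1/15742602720 ≈ 6.3522e-11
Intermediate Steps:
f(G, A) = (-4 + G)*(3 + A)
Z = -22299 (Z = 5 - 41*(-16)*(-34) = 5 - (-656)*(-34) = 5 - 1*22304 = 5 - 22304 = -22299)
O = -30960 (O = ((-23 + 7)*(-12 - 4*0 + 3*(-1) + 0*(-1)))*(-129) = -16*(-12 + 0 - 3 + 0)*(-129) = -16*(-15)*(-129) = 240*(-129) = -30960)
1/((Z - 486183)*O) = 1/(-22299 - 486183*(-30960)) = -1/30960/(-508482) = -1/508482*(-1/30960) = 1/15742602720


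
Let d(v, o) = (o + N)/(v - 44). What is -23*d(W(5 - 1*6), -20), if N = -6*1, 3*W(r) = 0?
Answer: -299/22 ≈ -13.591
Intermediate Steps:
W(r) = 0 (W(r) = (⅓)*0 = 0)
N = -6
d(v, o) = (-6 + o)/(-44 + v) (d(v, o) = (o - 6)/(v - 44) = (-6 + o)/(-44 + v))
-23*d(W(5 - 1*6), -20) = -23*(-6 - 20)/(-44 + 0) = -23*(-26)/(-44) = -(-23)*(-26)/44 = -23*13/22 = -299/22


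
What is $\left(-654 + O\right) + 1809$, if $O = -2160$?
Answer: $-1005$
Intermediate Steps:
$\left(-654 + O\right) + 1809 = \left(-654 - 2160\right) + 1809 = -2814 + 1809 = -1005$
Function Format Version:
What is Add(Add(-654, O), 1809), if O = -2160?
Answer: -1005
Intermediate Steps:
Add(Add(-654, O), 1809) = Add(Add(-654, -2160), 1809) = Add(-2814, 1809) = -1005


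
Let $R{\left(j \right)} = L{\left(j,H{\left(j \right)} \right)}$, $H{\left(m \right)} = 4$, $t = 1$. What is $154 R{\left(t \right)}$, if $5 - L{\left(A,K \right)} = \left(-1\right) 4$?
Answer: $1386$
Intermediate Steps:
$L{\left(A,K \right)} = 9$ ($L{\left(A,K \right)} = 5 - \left(-1\right) 4 = 5 - -4 = 5 + 4 = 9$)
$R{\left(j \right)} = 9$
$154 R{\left(t \right)} = 154 \cdot 9 = 1386$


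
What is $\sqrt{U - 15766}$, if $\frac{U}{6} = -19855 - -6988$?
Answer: $2 i \sqrt{23242} \approx 304.91 i$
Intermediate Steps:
$U = -77202$ ($U = 6 \left(-19855 - -6988\right) = 6 \left(-19855 + 6988\right) = 6 \left(-12867\right) = -77202$)
$\sqrt{U - 15766} = \sqrt{-77202 - 15766} = \sqrt{-92968} = 2 i \sqrt{23242}$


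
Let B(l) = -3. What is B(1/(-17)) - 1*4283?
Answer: -4286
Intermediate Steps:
B(1/(-17)) - 1*4283 = -3 - 1*4283 = -3 - 4283 = -4286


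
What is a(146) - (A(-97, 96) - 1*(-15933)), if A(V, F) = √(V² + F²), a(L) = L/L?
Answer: -15932 - 5*√745 ≈ -16068.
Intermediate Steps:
a(L) = 1
A(V, F) = √(F² + V²)
a(146) - (A(-97, 96) - 1*(-15933)) = 1 - (√(96² + (-97)²) - 1*(-15933)) = 1 - (√(9216 + 9409) + 15933) = 1 - (√18625 + 15933) = 1 - (5*√745 + 15933) = 1 - (15933 + 5*√745) = 1 + (-15933 - 5*√745) = -15932 - 5*√745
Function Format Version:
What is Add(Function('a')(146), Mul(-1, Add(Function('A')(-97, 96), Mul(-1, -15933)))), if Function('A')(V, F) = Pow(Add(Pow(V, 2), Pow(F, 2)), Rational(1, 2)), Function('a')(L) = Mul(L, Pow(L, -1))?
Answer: Add(-15932, Mul(-5, Pow(745, Rational(1, 2)))) ≈ -16068.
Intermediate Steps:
Function('a')(L) = 1
Function('A')(V, F) = Pow(Add(Pow(F, 2), Pow(V, 2)), Rational(1, 2))
Add(Function('a')(146), Mul(-1, Add(Function('A')(-97, 96), Mul(-1, -15933)))) = Add(1, Mul(-1, Add(Pow(Add(Pow(96, 2), Pow(-97, 2)), Rational(1, 2)), Mul(-1, -15933)))) = Add(1, Mul(-1, Add(Pow(Add(9216, 9409), Rational(1, 2)), 15933))) = Add(1, Mul(-1, Add(Pow(18625, Rational(1, 2)), 15933))) = Add(1, Mul(-1, Add(Mul(5, Pow(745, Rational(1, 2))), 15933))) = Add(1, Mul(-1, Add(15933, Mul(5, Pow(745, Rational(1, 2)))))) = Add(1, Add(-15933, Mul(-5, Pow(745, Rational(1, 2))))) = Add(-15932, Mul(-5, Pow(745, Rational(1, 2))))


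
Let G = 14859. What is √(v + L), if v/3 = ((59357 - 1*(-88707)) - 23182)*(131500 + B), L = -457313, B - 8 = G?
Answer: √54835353769 ≈ 2.3417e+5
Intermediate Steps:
B = 14867 (B = 8 + 14859 = 14867)
v = 54835811082 (v = 3*(((59357 - 1*(-88707)) - 23182)*(131500 + 14867)) = 3*(((59357 + 88707) - 23182)*146367) = 3*((148064 - 23182)*146367) = 3*(124882*146367) = 3*18278603694 = 54835811082)
√(v + L) = √(54835811082 - 457313) = √54835353769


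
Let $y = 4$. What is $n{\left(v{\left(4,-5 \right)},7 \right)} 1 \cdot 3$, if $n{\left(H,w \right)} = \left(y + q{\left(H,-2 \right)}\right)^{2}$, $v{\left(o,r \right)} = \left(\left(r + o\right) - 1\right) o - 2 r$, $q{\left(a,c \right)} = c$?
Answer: $12$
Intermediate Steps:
$v{\left(o,r \right)} = - 2 r + o \left(-1 + o + r\right)$ ($v{\left(o,r \right)} = \left(\left(o + r\right) - 1\right) o - 2 r = \left(-1 + o + r\right) o - 2 r = o \left(-1 + o + r\right) - 2 r = - 2 r + o \left(-1 + o + r\right)$)
$n{\left(H,w \right)} = 4$ ($n{\left(H,w \right)} = \left(4 - 2\right)^{2} = 2^{2} = 4$)
$n{\left(v{\left(4,-5 \right)},7 \right)} 1 \cdot 3 = 4 \cdot 1 \cdot 3 = 4 \cdot 3 = 12$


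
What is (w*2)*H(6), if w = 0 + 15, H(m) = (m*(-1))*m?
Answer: -1080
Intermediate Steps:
H(m) = -m² (H(m) = (-m)*m = -m²)
w = 15
(w*2)*H(6) = (15*2)*(-1*6²) = 30*(-1*36) = 30*(-36) = -1080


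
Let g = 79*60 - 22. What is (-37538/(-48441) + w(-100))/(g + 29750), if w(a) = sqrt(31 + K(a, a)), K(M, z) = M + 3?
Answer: 18769/834832194 + I*sqrt(66)/34468 ≈ 2.2482e-5 + 0.0002357*I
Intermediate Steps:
K(M, z) = 3 + M
g = 4718 (g = 4740 - 22 = 4718)
w(a) = sqrt(34 + a) (w(a) = sqrt(31 + (3 + a)) = sqrt(34 + a))
(-37538/(-48441) + w(-100))/(g + 29750) = (-37538/(-48441) + sqrt(34 - 100))/(4718 + 29750) = (-37538*(-1/48441) + sqrt(-66))/34468 = (37538/48441 + I*sqrt(66))*(1/34468) = 18769/834832194 + I*sqrt(66)/34468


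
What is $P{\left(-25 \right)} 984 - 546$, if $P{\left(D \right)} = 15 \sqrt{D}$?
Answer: $-546 + 73800 i \approx -546.0 + 73800.0 i$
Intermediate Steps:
$P{\left(-25 \right)} 984 - 546 = 15 \sqrt{-25} \cdot 984 - 546 = 15 \cdot 5 i 984 - 546 = 75 i 984 - 546 = 73800 i - 546 = -546 + 73800 i$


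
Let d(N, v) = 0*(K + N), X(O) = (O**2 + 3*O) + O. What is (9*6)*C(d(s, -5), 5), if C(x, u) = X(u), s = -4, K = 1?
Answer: 2430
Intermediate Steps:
X(O) = O**2 + 4*O
d(N, v) = 0 (d(N, v) = 0*(1 + N) = 0)
C(x, u) = u*(4 + u)
(9*6)*C(d(s, -5), 5) = (9*6)*(5*(4 + 5)) = 54*(5*9) = 54*45 = 2430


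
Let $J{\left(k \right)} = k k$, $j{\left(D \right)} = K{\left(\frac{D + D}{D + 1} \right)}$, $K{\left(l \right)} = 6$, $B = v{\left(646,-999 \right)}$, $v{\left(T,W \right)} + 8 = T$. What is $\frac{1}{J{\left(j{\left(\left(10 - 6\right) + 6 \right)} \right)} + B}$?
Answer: $\frac{1}{674} \approx 0.0014837$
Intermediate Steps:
$v{\left(T,W \right)} = -8 + T$
$B = 638$ ($B = -8 + 646 = 638$)
$j{\left(D \right)} = 6$
$J{\left(k \right)} = k^{2}$
$\frac{1}{J{\left(j{\left(\left(10 - 6\right) + 6 \right)} \right)} + B} = \frac{1}{6^{2} + 638} = \frac{1}{36 + 638} = \frac{1}{674}$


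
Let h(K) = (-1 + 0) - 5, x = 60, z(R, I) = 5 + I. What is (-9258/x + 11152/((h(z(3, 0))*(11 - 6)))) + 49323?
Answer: 1463909/30 ≈ 48797.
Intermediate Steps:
h(K) = -6 (h(K) = -1 - 5 = -6)
(-9258/x + 11152/((h(z(3, 0))*(11 - 6)))) + 49323 = (-9258/60 + 11152/((-6*(11 - 6)))) + 49323 = (-9258*1/60 + 11152/((-6*5))) + 49323 = (-1543/10 + 11152/(-30)) + 49323 = (-1543/10 + 11152*(-1/30)) + 49323 = (-1543/10 - 5576/15) + 49323 = -15781/30 + 49323 = 1463909/30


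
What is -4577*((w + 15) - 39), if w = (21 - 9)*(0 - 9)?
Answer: 604164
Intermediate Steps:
w = -108 (w = 12*(-9) = -108)
-4577*((w + 15) - 39) = -4577*((-108 + 15) - 39) = -4577*(-93 - 39) = -4577*(-132) = 604164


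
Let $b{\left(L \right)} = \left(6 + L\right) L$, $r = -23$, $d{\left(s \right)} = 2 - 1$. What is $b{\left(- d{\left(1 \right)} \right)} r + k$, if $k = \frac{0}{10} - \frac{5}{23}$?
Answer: $\frac{2640}{23} \approx 114.78$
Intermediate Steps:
$d{\left(s \right)} = 1$
$b{\left(L \right)} = L \left(6 + L\right)$
$k = - \frac{5}{23}$ ($k = 0 \cdot \frac{1}{10} - \frac{5}{23} = 0 - \frac{5}{23} = - \frac{5}{23} \approx -0.21739$)
$b{\left(- d{\left(1 \right)} \right)} r + k = \left(-1\right) 1 \left(6 - 1\right) \left(-23\right) - \frac{5}{23} = - (6 - 1) \left(-23\right) - \frac{5}{23} = \left(-1\right) 5 \left(-23\right) - \frac{5}{23} = \left(-5\right) \left(-23\right) - \frac{5}{23} = 115 - \frac{5}{23} = \frac{2640}{23}$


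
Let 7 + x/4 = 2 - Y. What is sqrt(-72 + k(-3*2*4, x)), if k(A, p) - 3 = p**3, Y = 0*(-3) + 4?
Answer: 5*I*sqrt(1869) ≈ 216.16*I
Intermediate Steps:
Y = 4 (Y = 0 + 4 = 4)
x = -36 (x = -28 + 4*(2 - 1*4) = -28 + 4*(2 - 4) = -28 + 4*(-2) = -28 - 8 = -36)
k(A, p) = 3 + p**3
sqrt(-72 + k(-3*2*4, x)) = sqrt(-72 + (3 + (-36)**3)) = sqrt(-72 + (3 - 46656)) = sqrt(-72 - 46653) = sqrt(-46725) = 5*I*sqrt(1869)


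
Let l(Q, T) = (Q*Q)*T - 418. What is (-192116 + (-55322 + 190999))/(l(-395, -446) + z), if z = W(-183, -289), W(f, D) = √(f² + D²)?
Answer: 1963726375176/2421214810018807 + 56439*√117010/4842429620037614 ≈ 0.00081105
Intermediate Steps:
W(f, D) = √(D² + f²)
z = √117010 (z = √((-289)² + (-183)²) = √(83521 + 33489) = √117010 ≈ 342.07)
l(Q, T) = -418 + T*Q² (l(Q, T) = Q²*T - 418 = T*Q² - 418 = -418 + T*Q²)
(-192116 + (-55322 + 190999))/(l(-395, -446) + z) = (-192116 + (-55322 + 190999))/((-418 - 446*(-395)²) + √117010) = (-192116 + 135677)/((-418 - 446*156025) + √117010) = -56439/((-418 - 69587150) + √117010) = -56439/(-69587568 + √117010)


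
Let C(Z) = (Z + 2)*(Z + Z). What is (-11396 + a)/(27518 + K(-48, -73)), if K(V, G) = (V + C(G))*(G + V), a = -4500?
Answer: 1987/152620 ≈ 0.013019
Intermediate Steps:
C(Z) = 2*Z*(2 + Z) (C(Z) = (2 + Z)*(2*Z) = 2*Z*(2 + Z))
K(V, G) = (G + V)*(V + 2*G*(2 + G)) (K(V, G) = (V + 2*G*(2 + G))*(G + V) = (G + V)*(V + 2*G*(2 + G)))
(-11396 + a)/(27518 + K(-48, -73)) = (-11396 - 4500)/(27518 + ((-48)² - 73*(-48) + 2*(-73)²*(2 - 73) + 2*(-73)*(-48)*(2 - 73))) = -15896/(27518 + (2304 + 3504 + 2*5329*(-71) + 2*(-73)*(-48)*(-71))) = -15896/(27518 + (2304 + 3504 - 756718 - 497568)) = -15896/(27518 - 1248478) = -15896/(-1220960) = -15896*(-1/1220960) = 1987/152620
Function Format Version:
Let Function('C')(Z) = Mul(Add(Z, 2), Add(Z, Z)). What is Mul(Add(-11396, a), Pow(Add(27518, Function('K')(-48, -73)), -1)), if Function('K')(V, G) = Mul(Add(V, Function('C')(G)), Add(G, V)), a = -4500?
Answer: Rational(1987, 152620) ≈ 0.013019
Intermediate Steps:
Function('C')(Z) = Mul(2, Z, Add(2, Z)) (Function('C')(Z) = Mul(Add(2, Z), Mul(2, Z)) = Mul(2, Z, Add(2, Z)))
Function('K')(V, G) = Mul(Add(G, V), Add(V, Mul(2, G, Add(2, G)))) (Function('K')(V, G) = Mul(Add(V, Mul(2, G, Add(2, G))), Add(G, V)) = Mul(Add(G, V), Add(V, Mul(2, G, Add(2, G)))))
Mul(Add(-11396, a), Pow(Add(27518, Function('K')(-48, -73)), -1)) = Mul(Add(-11396, -4500), Pow(Add(27518, Add(Pow(-48, 2), Mul(-73, -48), Mul(2, Pow(-73, 2), Add(2, -73)), Mul(2, -73, -48, Add(2, -73)))), -1)) = Mul(-15896, Pow(Add(27518, Add(2304, 3504, Mul(2, 5329, -71), Mul(2, -73, -48, -71))), -1)) = Mul(-15896, Pow(Add(27518, Add(2304, 3504, -756718, -497568)), -1)) = Mul(-15896, Pow(Add(27518, -1248478), -1)) = Mul(-15896, Pow(-1220960, -1)) = Mul(-15896, Rational(-1, 1220960)) = Rational(1987, 152620)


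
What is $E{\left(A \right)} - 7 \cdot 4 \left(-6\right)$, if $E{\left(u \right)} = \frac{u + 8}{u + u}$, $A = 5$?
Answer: $\frac{1693}{10} \approx 169.3$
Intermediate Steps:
$E{\left(u \right)} = \frac{8 + u}{2 u}$
$E{\left(A \right)} - 7 \cdot 4 \left(-6\right) = \frac{8 + 5}{2 \cdot 5} - 7 \cdot 4 \left(-6\right) = \frac{1}{2} \cdot \frac{1}{5} \cdot 13 - 28 \left(-6\right) = \frac{13}{10} - -168 = \frac{13}{10} + 168 = \frac{1693}{10}$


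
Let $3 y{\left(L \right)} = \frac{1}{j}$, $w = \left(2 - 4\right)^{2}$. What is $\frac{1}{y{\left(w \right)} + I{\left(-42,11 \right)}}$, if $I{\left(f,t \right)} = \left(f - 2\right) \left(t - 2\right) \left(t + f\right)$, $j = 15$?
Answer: $\frac{45}{552421} \approx 8.146 \cdot 10^{-5}$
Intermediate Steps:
$w = 4$ ($w = \left(-2\right)^{2} = 4$)
$I{\left(f,t \right)} = \left(-2 + f\right) \left(-2 + t\right) \left(f + t\right)$
$y{\left(L \right)} = \frac{1}{45}$ ($y{\left(L \right)} = \frac{1}{3 \cdot 15} = \frac{1}{3} \cdot \frac{1}{15} = \frac{1}{45}$)
$\frac{1}{y{\left(w \right)} + I{\left(-42,11 \right)}} = \frac{1}{\frac{1}{45} - \left(124 - 15876 - 1848 + 5324\right)} = \frac{1}{\frac{1}{45} - -12276} = \frac{1}{\frac{1}{45} + 12276} = \frac{1}{\frac{552421}{45}} = \frac{45}{552421}$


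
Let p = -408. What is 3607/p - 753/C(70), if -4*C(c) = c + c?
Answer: 180979/14280 ≈ 12.674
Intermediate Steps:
C(c) = -c/2 (C(c) = -(c + c)/4 = -c/2)
3607/p - 753/C(70) = 3607/(-408) - 753/((-1/2*70)) = 3607*(-1/408) - 753/(-35) = -3607/408 - 753*(-1/35) = -3607/408 + 753/35 = 180979/14280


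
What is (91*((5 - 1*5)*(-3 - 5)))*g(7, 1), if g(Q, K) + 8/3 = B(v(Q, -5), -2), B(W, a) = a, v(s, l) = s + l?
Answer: 0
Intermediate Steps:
v(s, l) = l + s
g(Q, K) = -14/3 (g(Q, K) = -8/3 - 2 = -14/3)
(91*((5 - 1*5)*(-3 - 5)))*g(7, 1) = (91*((5 - 1*5)*(-3 - 5)))*(-14/3) = (91*((5 - 5)*(-8)))*(-14/3) = (91*(0*(-8)))*(-14/3) = (91*0)*(-14/3) = 0*(-14/3) = 0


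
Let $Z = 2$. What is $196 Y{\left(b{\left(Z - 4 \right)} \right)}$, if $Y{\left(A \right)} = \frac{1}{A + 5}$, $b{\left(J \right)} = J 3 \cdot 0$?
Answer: $\frac{196}{5} \approx 39.2$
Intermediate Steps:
$b{\left(J \right)} = 0$ ($b{\left(J \right)} = 3 J 0 = 0$)
$Y{\left(A \right)} = \frac{1}{5 + A}$
$196 Y{\left(b{\left(Z - 4 \right)} \right)} = \frac{196}{5 + 0} = \frac{196}{5}$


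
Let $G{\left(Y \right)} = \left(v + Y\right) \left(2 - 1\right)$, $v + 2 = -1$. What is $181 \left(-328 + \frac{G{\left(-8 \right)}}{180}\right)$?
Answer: $- \frac{10688231}{180} \approx -59379.0$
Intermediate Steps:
$v = -3$ ($v = -2 - 1 = -3$)
$G{\left(Y \right)} = -3 + Y$ ($G{\left(Y \right)} = \left(-3 + Y\right) \left(2 - 1\right) = \left(-3 + Y\right) 1 = -3 + Y$)
$181 \left(-328 + \frac{G{\left(-8 \right)}}{180}\right) = 181 \left(-328 + \frac{-3 - 8}{180}\right) = 181 \left(-328 - \frac{11}{180}\right) = 181 \left(- \frac{59051}{180}\right) = - \frac{10688231}{180}$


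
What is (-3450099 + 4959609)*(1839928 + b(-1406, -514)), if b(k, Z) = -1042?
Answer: 2775816805860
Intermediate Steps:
(-3450099 + 4959609)*(1839928 + b(-1406, -514)) = (-3450099 + 4959609)*(1839928 - 1042) = 1509510*1838886 = 2775816805860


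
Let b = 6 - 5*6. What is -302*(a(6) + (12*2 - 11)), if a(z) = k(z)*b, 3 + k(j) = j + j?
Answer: 61306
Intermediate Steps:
k(j) = -3 + 2*j (k(j) = -3 + (j + j) = -3 + 2*j)
b = -24 (b = 6 - 30 = -24)
a(z) = 72 - 48*z (a(z) = (-3 + 2*z)*(-24) = 72 - 48*z)
-302*(a(6) + (12*2 - 11)) = -302*((72 - 48*6) + (12*2 - 11)) = -302*((72 - 288) + (24 - 11)) = -302*(-216 + 13) = -302*(-203) = 61306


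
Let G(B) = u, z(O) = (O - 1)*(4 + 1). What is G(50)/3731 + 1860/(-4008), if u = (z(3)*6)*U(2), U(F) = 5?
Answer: -478105/1246154 ≈ -0.38366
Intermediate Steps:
z(O) = -5 + 5*O (z(O) = (-1 + O)*5 = -5 + 5*O)
u = 300 (u = ((-5 + 5*3)*6)*5 = ((-5 + 15)*6)*5 = (10*6)*5 = 60*5 = 300)
G(B) = 300
G(50)/3731 + 1860/(-4008) = 300/3731 + 1860/(-4008) = 300*(1/3731) + 1860*(-1/4008) = 300/3731 - 155/334 = -478105/1246154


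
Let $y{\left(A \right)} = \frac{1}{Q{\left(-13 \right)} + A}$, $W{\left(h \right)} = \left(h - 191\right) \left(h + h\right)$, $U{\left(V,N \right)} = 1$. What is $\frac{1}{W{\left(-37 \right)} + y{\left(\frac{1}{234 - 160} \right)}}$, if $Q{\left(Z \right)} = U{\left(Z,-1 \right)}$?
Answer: $\frac{75}{1265474} \approx 5.9266 \cdot 10^{-5}$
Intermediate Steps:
$Q{\left(Z \right)} = 1$
$W{\left(h \right)} = 2 h \left(-191 + h\right)$ ($W{\left(h \right)} = \left(-191 + h\right) 2 h = 2 h \left(-191 + h\right)$)
$y{\left(A \right)} = \frac{1}{1 + A}$
$\frac{1}{W{\left(-37 \right)} + y{\left(\frac{1}{234 - 160} \right)}} = \frac{1}{2 \left(-37\right) \left(-191 - 37\right) + \frac{1}{1 + \frac{1}{234 - 160}}} = \frac{1}{2 \left(-37\right) \left(-228\right) + \frac{1}{1 + \frac{1}{74}}} = \frac{1}{16872 + \frac{1}{1 + \frac{1}{74}}} = \frac{1}{16872 + \frac{1}{\frac{75}{74}}} = \frac{1}{16872 + \frac{74}{75}} = \frac{1}{\frac{1265474}{75}} = \frac{75}{1265474}$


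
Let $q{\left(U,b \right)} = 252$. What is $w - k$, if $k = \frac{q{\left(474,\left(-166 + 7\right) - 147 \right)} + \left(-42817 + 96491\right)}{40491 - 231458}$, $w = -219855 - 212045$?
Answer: $- \frac{82478593374}{190967} \approx -4.319 \cdot 10^{5}$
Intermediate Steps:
$w = -431900$
$k = - \frac{53926}{190967}$ ($k = \frac{252 + \left(-42817 + 96491\right)}{40491 - 231458} = \frac{252 + 53674}{-190967} = 53926 \left(- \frac{1}{190967}\right) = - \frac{53926}{190967} \approx -0.28238$)
$w - k = -431900 - - \frac{53926}{190967} = -431900 + \frac{53926}{190967} = - \frac{82478593374}{190967}$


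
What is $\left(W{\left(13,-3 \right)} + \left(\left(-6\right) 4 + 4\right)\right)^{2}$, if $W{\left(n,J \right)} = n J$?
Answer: $3481$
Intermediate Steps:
$W{\left(n,J \right)} = J n$
$\left(W{\left(13,-3 \right)} + \left(\left(-6\right) 4 + 4\right)\right)^{2} = \left(\left(-3\right) 13 + \left(\left(-6\right) 4 + 4\right)\right)^{2} = \left(-39 + \left(-24 + 4\right)\right)^{2} = \left(-39 - 20\right)^{2} = \left(-59\right)^{2} = 3481$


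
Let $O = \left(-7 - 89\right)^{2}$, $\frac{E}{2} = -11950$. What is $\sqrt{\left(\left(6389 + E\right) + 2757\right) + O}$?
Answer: $i \sqrt{5538} \approx 74.418 i$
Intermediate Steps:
$E = -23900$ ($E = 2 \left(-11950\right) = -23900$)
$O = 9216$ ($O = \left(-96\right)^{2} = 9216$)
$\sqrt{\left(\left(6389 + E\right) + 2757\right) + O} = \sqrt{\left(\left(6389 - 23900\right) + 2757\right) + 9216} = \sqrt{\left(-17511 + 2757\right) + 9216} = \sqrt{-14754 + 9216} = \sqrt{-5538} = i \sqrt{5538}$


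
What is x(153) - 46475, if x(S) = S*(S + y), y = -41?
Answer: -29339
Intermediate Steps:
x(S) = S*(-41 + S) (x(S) = S*(S - 41) = S*(-41 + S))
x(153) - 46475 = 153*(-41 + 153) - 46475 = 153*112 - 46475 = 17136 - 46475 = -29339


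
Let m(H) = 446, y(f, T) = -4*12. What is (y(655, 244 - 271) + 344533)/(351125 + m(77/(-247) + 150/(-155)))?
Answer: 344485/351571 ≈ 0.97985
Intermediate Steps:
y(f, T) = -48
(y(655, 244 - 271) + 344533)/(351125 + m(77/(-247) + 150/(-155))) = (-48 + 344533)/(351125 + 446) = 344485/351571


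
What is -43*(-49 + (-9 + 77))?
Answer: -817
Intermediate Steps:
-43*(-49 + (-9 + 77)) = -43*(-49 + 68) = -43*19 = -817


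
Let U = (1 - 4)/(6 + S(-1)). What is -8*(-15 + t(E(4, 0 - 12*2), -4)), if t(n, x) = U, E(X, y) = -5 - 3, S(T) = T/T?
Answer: 864/7 ≈ 123.43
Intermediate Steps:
S(T) = 1
E(X, y) = -8
U = -3/7 (U = (1 - 4)/(6 + 1) = -3/7 ≈ -0.42857)
t(n, x) = -3/7
-8*(-15 + t(E(4, 0 - 12*2), -4)) = -8*(-15 - 3/7) = -8*(-108/7) = 864/7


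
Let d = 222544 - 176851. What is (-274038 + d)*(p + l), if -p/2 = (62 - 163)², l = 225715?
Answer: -46882196985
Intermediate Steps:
p = -20402 (p = -2*(62 - 163)² = -2*(-101)² = -2*10201 = -20402)
d = 45693
(-274038 + d)*(p + l) = (-274038 + 45693)*(-20402 + 225715) = -228345*205313 = -46882196985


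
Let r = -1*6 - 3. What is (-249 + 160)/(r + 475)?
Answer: -89/466 ≈ -0.19099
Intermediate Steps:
r = -9 (r = -6 - 3 = -9)
(-249 + 160)/(r + 475) = (-249 + 160)/(-9 + 475) = -89/466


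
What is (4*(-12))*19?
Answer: -912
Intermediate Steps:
(4*(-12))*19 = -48*19 = -912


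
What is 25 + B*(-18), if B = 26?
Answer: -443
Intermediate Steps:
25 + B*(-18) = 25 + 26*(-18) = 25 - 468 = -443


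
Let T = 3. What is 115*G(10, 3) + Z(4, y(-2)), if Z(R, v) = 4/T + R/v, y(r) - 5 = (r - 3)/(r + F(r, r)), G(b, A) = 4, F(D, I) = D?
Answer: 34648/75 ≈ 461.97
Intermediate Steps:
y(r) = 5 + (-3 + r)/(2*r) (y(r) = 5 + (r - 3)/(r + r) = 5 + (-3 + r)/((2*r)) = 5 + (-3 + r)*(1/(2*r)) = 5 + (-3 + r)/(2*r))
Z(R, v) = 4/3 + R/v
115*G(10, 3) + Z(4, y(-2)) = 115*4 + (4/3 + 4/(((½)*(-3 + 11*(-2))/(-2)))) = 460 + (4/3 + 4/(((½)*(-½)*(-3 - 22)))) = 460 + (4/3 + 4/(((½)*(-½)*(-25)))) = 460 + (4/3 + 4/(25/4)) = 460 + (4/3 + 4*(4/25)) = 460 + (4/3 + 16/25) = 460 + 148/75 = 34648/75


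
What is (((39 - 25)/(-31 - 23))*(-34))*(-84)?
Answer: -6664/9 ≈ -740.44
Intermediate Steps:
(((39 - 25)/(-31 - 23))*(-34))*(-84) = ((14/(-54))*(-34))*(-84) = ((14*(-1/54))*(-34))*(-84) = -7/27*(-34)*(-84) = (238/27)*(-84) = -6664/9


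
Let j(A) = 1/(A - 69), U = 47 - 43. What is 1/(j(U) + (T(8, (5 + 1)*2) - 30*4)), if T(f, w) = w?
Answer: -65/7021 ≈ -0.0092579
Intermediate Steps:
U = 4
j(A) = 1/(-69 + A)
1/(j(U) + (T(8, (5 + 1)*2) - 30*4)) = 1/(1/(-69 + 4) + ((5 + 1)*2 - 30*4)) = 1/(1/(-65) + (6*2 - 120)) = 1/(-1/65 + (12 - 120)) = 1/(-1/65 - 108) = 1/(-7021/65) = -65/7021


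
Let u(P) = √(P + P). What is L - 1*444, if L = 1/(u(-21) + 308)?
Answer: (-444*√42 + 136751*I)/(√42 - 308*I) ≈ -444.0 - 6.8285e-5*I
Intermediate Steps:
u(P) = √2*√P (u(P) = √(2*P) = √2*√P)
L = 1/(308 + I*√42) (L = 1/(√2*√(-21) + 308) = 1/(√2*(I*√21) + 308) = 1/(I*√42 + 308) = 1/(308 + I*√42) ≈ 0.0032453 - 6.8286e-5*I)
L - 1*444 = (22/6779 - I*√42/94906) - 1*444 = (22/6779 - I*√42/94906) - 444 = -3009854/6779 - I*√42/94906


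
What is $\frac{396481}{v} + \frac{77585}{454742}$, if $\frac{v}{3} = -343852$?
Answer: $- \frac{50131645321}{234545919276} \approx -0.21374$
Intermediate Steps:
$v = -1031556$ ($v = 3 \left(-343852\right) = -1031556$)
$\frac{396481}{v} + \frac{77585}{454742} = \frac{396481}{-1031556} + \frac{77585}{454742} = 396481 \left(- \frac{1}{1031556}\right) + 77585 \cdot \frac{1}{454742} = - \frac{396481}{1031556} + \frac{77585}{454742} = - \frac{50131645321}{234545919276}$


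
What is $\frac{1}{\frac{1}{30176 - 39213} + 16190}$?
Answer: $\frac{9037}{146309029} \approx 6.1766 \cdot 10^{-5}$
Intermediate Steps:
$\frac{1}{\frac{1}{30176 - 39213} + 16190} = \frac{1}{\frac{1}{-9037} + 16190} = \frac{1}{- \frac{1}{9037} + 16190} = \frac{1}{\frac{146309029}{9037}} = \frac{9037}{146309029}$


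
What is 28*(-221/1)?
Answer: -6188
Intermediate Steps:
28*(-221/1) = 28*(-221*1) = 28*(-221) = -6188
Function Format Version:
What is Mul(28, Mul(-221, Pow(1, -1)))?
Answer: -6188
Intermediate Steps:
Mul(28, Mul(-221, Pow(1, -1))) = Mul(28, Mul(-221, 1)) = Mul(28, -221) = -6188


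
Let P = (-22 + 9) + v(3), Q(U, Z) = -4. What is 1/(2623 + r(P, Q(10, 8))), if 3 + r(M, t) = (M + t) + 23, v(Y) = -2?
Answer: 1/2624 ≈ 0.00038110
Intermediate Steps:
P = -15 (P = (-22 + 9) - 2 = -13 - 2 = -15)
r(M, t) = 20 + M + t (r(M, t) = -3 + ((M + t) + 23) = -3 + (23 + M + t) = 20 + M + t)
1/(2623 + r(P, Q(10, 8))) = 1/(2623 + (20 - 15 - 4)) = 1/(2623 + 1) = 1/2624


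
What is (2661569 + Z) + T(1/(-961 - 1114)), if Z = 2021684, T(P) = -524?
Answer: 4682729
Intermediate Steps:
(2661569 + Z) + T(1/(-961 - 1114)) = (2661569 + 2021684) - 524 = 4683253 - 524 = 4682729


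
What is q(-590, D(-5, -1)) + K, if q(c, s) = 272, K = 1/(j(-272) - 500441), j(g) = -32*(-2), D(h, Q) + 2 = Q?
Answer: 136102543/500377 ≈ 272.00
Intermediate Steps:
D(h, Q) = -2 + Q
j(g) = 64
K = -1/500377 (K = 1/(64 - 500441) = 1/(-500377) = -1/500377 ≈ -1.9985e-6)
q(-590, D(-5, -1)) + K = 272 - 1/500377 = 136102543/500377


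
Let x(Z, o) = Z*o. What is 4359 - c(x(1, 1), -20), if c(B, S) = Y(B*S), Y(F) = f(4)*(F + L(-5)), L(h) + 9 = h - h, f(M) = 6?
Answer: 4533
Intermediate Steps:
L(h) = -9 (L(h) = -9 + (h - h) = -9 + 0 = -9)
Y(F) = -54 + 6*F (Y(F) = 6*(F - 9) = 6*(-9 + F) = -54 + 6*F)
c(B, S) = -54 + 6*B*S (c(B, S) = -54 + 6*(B*S) = -54 + 6*B*S)
4359 - c(x(1, 1), -20) = 4359 - (-54 + 6*(1*1)*(-20)) = 4359 - (-54 + 6*1*(-20)) = 4359 - (-54 - 120) = 4359 - 1*(-174) = 4359 + 174 = 4533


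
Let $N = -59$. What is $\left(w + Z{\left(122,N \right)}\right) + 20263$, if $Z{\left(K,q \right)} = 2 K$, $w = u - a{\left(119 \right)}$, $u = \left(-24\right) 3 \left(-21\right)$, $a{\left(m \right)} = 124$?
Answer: $21895$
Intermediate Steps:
$u = 1512$ ($u = \left(-72\right) \left(-21\right) = 1512$)
$w = 1388$ ($w = 1512 - 124 = 1388$)
$\left(w + Z{\left(122,N \right)}\right) + 20263 = \left(1388 + 2 \cdot 122\right) + 20263 = \left(1388 + 244\right) + 20263 = 1632 + 20263 = 21895$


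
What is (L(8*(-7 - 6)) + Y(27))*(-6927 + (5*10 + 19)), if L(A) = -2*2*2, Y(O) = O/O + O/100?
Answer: 2307717/50 ≈ 46154.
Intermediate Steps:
Y(O) = 1 + O/100 (Y(O) = 1 + O*(1/100) = 1 + O/100)
L(A) = -8 (L(A) = -4*2 = -8)
(L(8*(-7 - 6)) + Y(27))*(-6927 + (5*10 + 19)) = (-8 + (1 + (1/100)*27))*(-6927 + (5*10 + 19)) = (-8 + (1 + 27/100))*(-6927 + (50 + 19)) = (-8 + 127/100)*(-6927 + 69) = -673/100*(-6858) = 2307717/50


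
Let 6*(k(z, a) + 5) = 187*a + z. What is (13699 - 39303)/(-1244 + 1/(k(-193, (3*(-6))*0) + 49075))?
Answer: 3766694054/183009191 ≈ 20.582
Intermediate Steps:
k(z, a) = -5 + z/6 + 187*a/6 (k(z, a) = -5 + (187*a + z)/6 = -5 + (z + 187*a)/6 = -5 + (z/6 + 187*a/6) = -5 + z/6 + 187*a/6)
(13699 - 39303)/(-1244 + 1/(k(-193, (3*(-6))*0) + 49075)) = (13699 - 39303)/(-1244 + 1/((-5 + (⅙)*(-193) + 187*((3*(-6))*0)/6) + 49075)) = -25604/(-1244 + 1/((-5 - 193/6 + 187*(-18*0)/6) + 49075)) = -25604/(-1244 + 1/((-5 - 193/6 + (187/6)*0) + 49075)) = -25604/(-1244 + 1/((-5 - 193/6 + 0) + 49075)) = -25604/(-1244 + 1/(-223/6 + 49075)) = -25604/(-1244 + 1/(294227/6)) = -25604/(-1244 + 6/294227) = -25604/(-366018382/294227) = -25604*(-294227/366018382) = 3766694054/183009191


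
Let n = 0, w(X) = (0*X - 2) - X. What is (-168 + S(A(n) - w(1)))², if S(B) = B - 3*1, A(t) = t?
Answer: 28224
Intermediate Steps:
w(X) = -2 - X (w(X) = (0 - 2) - X = -2 - X)
S(B) = -3 + B (S(B) = B - 3 = -3 + B)
(-168 + S(A(n) - w(1)))² = (-168 + (-3 + (0 - (-2 - 1*1))))² = (-168 + (-3 + (0 - (-2 - 1))))² = (-168 + (-3 + (0 - 1*(-3))))² = (-168 + (-3 + (0 + 3)))² = (-168 + (-3 + 3))² = (-168 + 0)² = (-168)² = 28224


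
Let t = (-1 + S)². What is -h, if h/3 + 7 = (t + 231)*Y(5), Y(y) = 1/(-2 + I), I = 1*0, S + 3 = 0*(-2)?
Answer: 783/2 ≈ 391.50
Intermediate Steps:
S = -3 (S = -3 + 0*(-2) = -3 + 0 = -3)
I = 0
Y(y) = -½ (Y(y) = 1/(-2 + 0) = 1/(-2) = -½)
t = 16 (t = (-1 - 3)² = (-4)² = 16)
h = -783/2 (h = -21 + 3*((16 + 231)*(-½)) = -21 + 3*(247*(-½)) = -21 + 3*(-247/2) = -21 - 741/2 = -783/2 ≈ -391.50)
-h = -1*(-783/2) = 783/2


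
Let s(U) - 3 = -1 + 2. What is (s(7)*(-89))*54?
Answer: -19224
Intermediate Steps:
s(U) = 4 (s(U) = 3 + (-1 + 2) = 3 + 1 = 4)
(s(7)*(-89))*54 = (4*(-89))*54 = -356*54 = -19224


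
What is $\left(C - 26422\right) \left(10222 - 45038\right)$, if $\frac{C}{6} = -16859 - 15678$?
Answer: $7716757504$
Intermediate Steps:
$C = -195222$ ($C = 6 \left(-16859 - 15678\right) = 6 \left(-32537\right) = -195222$)
$\left(C - 26422\right) \left(10222 - 45038\right) = \left(-195222 - 26422\right) \left(10222 - 45038\right) = \left(-221644\right) \left(-34816\right) = 7716757504$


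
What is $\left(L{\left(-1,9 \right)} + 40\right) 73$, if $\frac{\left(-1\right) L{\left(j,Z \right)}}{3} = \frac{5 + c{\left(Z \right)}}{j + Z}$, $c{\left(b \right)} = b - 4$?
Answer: $\frac{10585}{4} \approx 2646.3$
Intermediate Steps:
$c{\left(b \right)} = -4 + b$
$L{\left(j,Z \right)} = - \frac{3 \left(1 + Z\right)}{Z + j}$ ($L{\left(j,Z \right)} = - 3 \frac{5 + \left(-4 + Z\right)}{j + Z} = - 3 \frac{1 + Z}{Z + j} = - \frac{3 \left(1 + Z\right)}{Z + j}$)
$\left(L{\left(-1,9 \right)} + 40\right) 73 = \left(\frac{3 \left(-1 - 9\right)}{9 - 1} + 40\right) 73 = \left(\frac{3 \left(-1 - 9\right)}{8} + 40\right) 73 = \left(3 \cdot \frac{1}{8} \left(-10\right) + 40\right) 73 = \left(- \frac{15}{4} + 40\right) 73 = \frac{145}{4} \cdot 73 = \frac{10585}{4}$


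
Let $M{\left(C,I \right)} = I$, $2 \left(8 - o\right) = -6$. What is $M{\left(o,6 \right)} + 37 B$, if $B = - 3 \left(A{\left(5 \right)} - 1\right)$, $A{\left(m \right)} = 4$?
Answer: $-327$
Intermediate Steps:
$o = 11$ ($o = 8 - -3 = 8 + 3 = 11$)
$B = -9$ ($B = - 3 \left(4 - 1\right) = \left(-3\right) 3 = -9$)
$M{\left(o,6 \right)} + 37 B = 6 + 37 \left(-9\right) = 6 - 333 = -327$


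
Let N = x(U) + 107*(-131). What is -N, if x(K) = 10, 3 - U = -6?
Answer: 14007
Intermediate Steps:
U = 9 (U = 3 - 1*(-6) = 3 + 6 = 9)
N = -14007 (N = 10 + 107*(-131) = 10 - 14017 = -14007)
-N = -1*(-14007) = 14007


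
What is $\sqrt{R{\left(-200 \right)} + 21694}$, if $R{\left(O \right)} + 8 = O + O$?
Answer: $\sqrt{21286} \approx 145.9$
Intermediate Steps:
$R{\left(O \right)} = -8 + 2 O$ ($R{\left(O \right)} = -8 + \left(O + O\right) = -8 + 2 O$)
$\sqrt{R{\left(-200 \right)} + 21694} = \sqrt{\left(-8 + 2 \left(-200\right)\right) + 21694} = \sqrt{\left(-8 - 400\right) + 21694} = \sqrt{-408 + 21694} = \sqrt{21286}$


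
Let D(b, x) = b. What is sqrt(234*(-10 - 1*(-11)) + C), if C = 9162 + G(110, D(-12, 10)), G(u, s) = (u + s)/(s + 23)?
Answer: sqrt(1137994)/11 ≈ 96.979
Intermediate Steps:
G(u, s) = (s + u)/(23 + s)
C = 100880/11 (C = 9162 + (-12 + 110)/(23 - 12) = 9162 + 98/11 = 100880/11 ≈ 9170.9)
sqrt(234*(-10 - 1*(-11)) + C) = sqrt(234*(-10 - 1*(-11)) + 100880/11) = sqrt(234*(-10 + 11) + 100880/11) = sqrt(234*1 + 100880/11) = sqrt(234 + 100880/11) = sqrt(103454/11) = sqrt(1137994)/11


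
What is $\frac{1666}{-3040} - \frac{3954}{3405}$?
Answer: $- \frac{589763}{345040} \approx -1.7093$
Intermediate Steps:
$\frac{1666}{-3040} - \frac{3954}{3405} = 1666 \left(- \frac{1}{3040}\right) - \frac{1318}{1135} = - \frac{833}{1520} - \frac{1318}{1135} = - \frac{589763}{345040}$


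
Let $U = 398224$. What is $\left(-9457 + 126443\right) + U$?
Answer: $515210$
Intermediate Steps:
$\left(-9457 + 126443\right) + U = \left(-9457 + 126443\right) + 398224 = 116986 + 398224 = 515210$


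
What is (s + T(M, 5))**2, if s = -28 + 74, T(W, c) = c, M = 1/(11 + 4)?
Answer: 2601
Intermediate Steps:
M = 1/15 ≈ 0.066667
s = 46
(s + T(M, 5))**2 = (46 + 5)**2 = 51**2 = 2601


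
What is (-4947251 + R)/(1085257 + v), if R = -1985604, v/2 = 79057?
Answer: -6932855/1243371 ≈ -5.5759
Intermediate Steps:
v = 158114 (v = 2*79057 = 158114)
(-4947251 + R)/(1085257 + v) = (-4947251 - 1985604)/(1085257 + 158114) = -6932855/1243371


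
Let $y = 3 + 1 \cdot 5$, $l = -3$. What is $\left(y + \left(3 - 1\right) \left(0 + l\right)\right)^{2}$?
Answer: $4$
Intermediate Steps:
$y = 8$ ($y = 3 + 5 = 8$)
$\left(y + \left(3 - 1\right) \left(0 + l\right)\right)^{2} = \left(8 + \left(3 - 1\right) \left(0 - 3\right)\right)^{2} = \left(8 + 2 \left(-3\right)\right)^{2} = \left(8 - 6\right)^{2} = 2^{2} = 4$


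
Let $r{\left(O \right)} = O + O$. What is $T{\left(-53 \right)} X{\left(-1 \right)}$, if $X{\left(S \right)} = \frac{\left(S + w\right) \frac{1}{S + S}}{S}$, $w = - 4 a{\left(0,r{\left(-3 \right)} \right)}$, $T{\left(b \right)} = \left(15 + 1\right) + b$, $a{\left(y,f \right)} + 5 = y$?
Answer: $- \frac{703}{2} \approx -351.5$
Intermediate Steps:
$r{\left(O \right)} = 2 O$
$a{\left(y,f \right)} = -5 + y$
$T{\left(b \right)} = 16 + b$
$w = 20$ ($w = - 4 \left(-5 + 0\right) = \left(-4\right) \left(-5\right) = 20$)
$X{\left(S \right)} = \frac{20 + S}{2 S^{2}}$ ($X{\left(S \right)} = \frac{\left(S + 20\right) \frac{1}{S + S}}{S} = \frac{\left(20 + S\right) \frac{1}{2 S}}{S} = \frac{\frac{1}{2} \frac{1}{S} \left(20 + S\right)}{S} = \frac{20 + S}{2 S^{2}}$)
$T{\left(-53 \right)} X{\left(-1 \right)} = \left(16 - 53\right) \frac{20 - 1}{2 \cdot 1} = - 37 \cdot \frac{1}{2} \cdot 1 \cdot 19 = \left(-37\right) \frac{19}{2} = - \frac{703}{2}$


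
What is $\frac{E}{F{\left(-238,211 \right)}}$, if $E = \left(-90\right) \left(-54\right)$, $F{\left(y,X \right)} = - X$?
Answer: $- \frac{4860}{211} \approx -23.033$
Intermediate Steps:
$E = 4860$
$\frac{E}{F{\left(-238,211 \right)}} = \frac{4860}{\left(-1\right) 211} = \frac{4860}{-211} = 4860 \left(- \frac{1}{211}\right) = - \frac{4860}{211}$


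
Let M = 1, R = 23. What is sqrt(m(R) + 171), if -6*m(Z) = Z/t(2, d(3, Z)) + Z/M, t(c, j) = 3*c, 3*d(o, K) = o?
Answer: sqrt(5995)/6 ≈ 12.905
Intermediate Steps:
d(o, K) = o/3
m(Z) = -7*Z/36 (m(Z) = -(Z/((3*2)) + Z/1)/6 = -(Z/6 + Z*1)/6 = -(Z*(1/6) + Z)/6 = -(Z/6 + Z)/6 = -7*Z/36)
sqrt(m(R) + 171) = sqrt(-7/36*23 + 171) = sqrt(-161/36 + 171) = sqrt(5995/36) = sqrt(5995)/6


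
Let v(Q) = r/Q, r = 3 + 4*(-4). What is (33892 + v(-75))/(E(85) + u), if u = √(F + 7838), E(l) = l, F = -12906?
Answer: 43212521/184395 - 5083826*I*√1267/921975 ≈ 234.35 - 196.27*I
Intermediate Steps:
u = 2*I*√1267 (u = √(-12906 + 7838) = √(-5068) = 2*I*√1267 ≈ 71.19*I)
r = -13 (r = 3 - 16 = -13)
v(Q) = -13/Q
(33892 + v(-75))/(E(85) + u) = (33892 - 13/(-75))/(85 + 2*I*√1267) = (33892 - 13*(-1/75))/(85 + 2*I*√1267) = (33892 + 13/75)/(85 + 2*I*√1267) = 2541913/(75*(85 + 2*I*√1267))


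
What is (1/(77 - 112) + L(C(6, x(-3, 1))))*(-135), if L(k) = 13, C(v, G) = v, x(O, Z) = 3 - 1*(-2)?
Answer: -12258/7 ≈ -1751.1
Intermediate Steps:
x(O, Z) = 5 (x(O, Z) = 3 + 2 = 5)
(1/(77 - 112) + L(C(6, x(-3, 1))))*(-135) = (1/(77 - 112) + 13)*(-135) = (1/(-35) + 13)*(-135) = (-1/35 + 13)*(-135) = (454/35)*(-135) = -12258/7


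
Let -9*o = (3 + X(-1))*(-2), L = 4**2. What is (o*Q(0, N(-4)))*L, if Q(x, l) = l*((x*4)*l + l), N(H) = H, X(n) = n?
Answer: 1024/9 ≈ 113.78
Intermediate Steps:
L = 16
Q(x, l) = l*(l + 4*l*x) (Q(x, l) = l*((4*x)*l + l) = l*(4*l*x + l) = l*(l + 4*l*x))
o = 4/9 (o = -(3 - 1)*(-2)/9 = -2*(-2)/9 = -1/9*(-4) = 4/9 ≈ 0.44444)
(o*Q(0, N(-4)))*L = (4*((-4)**2*(1 + 4*0))/9)*16 = (4*(16*(1 + 0))/9)*16 = (4*(16*1)/9)*16 = ((4/9)*16)*16 = (64/9)*16 = 1024/9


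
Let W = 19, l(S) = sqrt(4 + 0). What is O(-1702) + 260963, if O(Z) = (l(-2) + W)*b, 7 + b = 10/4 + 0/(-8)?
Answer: 521737/2 ≈ 2.6087e+5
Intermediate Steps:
l(S) = 2 (l(S) = sqrt(4) = 2)
b = -9/2 (b = -7 + (10/4 + 0/(-8)) = -7 + (10*(1/4) + 0*(-1/8)) = -7 + (5/2 + 0) = -7 + 5/2 = -9/2 ≈ -4.5000)
O(Z) = -189/2 (O(Z) = (2 + 19)*(-9/2) = 21*(-9/2) = -189/2)
O(-1702) + 260963 = -189/2 + 260963 = 521737/2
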